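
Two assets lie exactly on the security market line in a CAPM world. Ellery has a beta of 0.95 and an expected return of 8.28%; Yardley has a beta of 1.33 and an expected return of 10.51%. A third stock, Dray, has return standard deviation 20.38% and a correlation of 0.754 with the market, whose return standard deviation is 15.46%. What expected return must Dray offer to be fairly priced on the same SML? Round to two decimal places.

MRP = (10.51% − 8.28%) / (1.33 − 0.95) = 5.8684%
R_f = 8.28% − 0.95 × 5.8684% = 2.7050%
β_Dray = ρ·σ_i/σ_m = 0.754 × 20.38 / 15.46 = 0.9940
E(R_Dray) = R_f + β × MRP = 2.7050% + 0.9940 × 5.8684% = 8.54%

8.54%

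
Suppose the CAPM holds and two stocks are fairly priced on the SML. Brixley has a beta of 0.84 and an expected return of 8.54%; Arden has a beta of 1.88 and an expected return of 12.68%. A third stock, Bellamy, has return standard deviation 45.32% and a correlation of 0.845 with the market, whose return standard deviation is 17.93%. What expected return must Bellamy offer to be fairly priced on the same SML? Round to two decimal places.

MRP = (12.68% − 8.54%) / (1.88 − 0.84) = 3.9808%
R_f = 8.54% − 0.84 × 3.9808% = 5.1961%
β_Bellamy = ρ·σ_i/σ_m = 0.845 × 45.32 / 17.93 = 2.1358
E(R_Bellamy) = R_f + β × MRP = 5.1961% + 2.1358 × 3.9808% = 13.70%

13.70%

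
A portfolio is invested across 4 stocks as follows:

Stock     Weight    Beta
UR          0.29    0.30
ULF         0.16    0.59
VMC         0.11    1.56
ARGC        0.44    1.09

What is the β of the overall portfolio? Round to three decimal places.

β_P = Σ w_i β_i = 0.29×0.30 + 0.16×0.59 + 0.11×1.56 + 0.44×1.09 = 0.8326

0.833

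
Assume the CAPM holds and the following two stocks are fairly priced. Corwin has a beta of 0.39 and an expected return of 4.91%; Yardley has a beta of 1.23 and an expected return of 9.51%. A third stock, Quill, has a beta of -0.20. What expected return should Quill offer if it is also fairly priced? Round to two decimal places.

MRP (SML slope) = (9.51% − 4.91%) / (1.23 − 0.39) = 4.60% / 0.84 = 5.4762%
R_f (intercept) = 4.91% − 0.39 × 5.4762% = 2.7743%
E(R_Quill) = R_f + β × MRP = 2.7743% + -0.20 × 5.4762% = 1.68%

1.68%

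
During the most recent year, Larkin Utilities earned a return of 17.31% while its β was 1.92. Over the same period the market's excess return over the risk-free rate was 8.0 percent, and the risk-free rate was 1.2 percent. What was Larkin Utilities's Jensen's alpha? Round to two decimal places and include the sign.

CAPM benchmark = R_f + β(R_m − R_f) = 1.2% + 1.92 × 8.0% = 16.5600%
α = actual − benchmark = 17.31% − 16.5600% = +0.75%

+0.75%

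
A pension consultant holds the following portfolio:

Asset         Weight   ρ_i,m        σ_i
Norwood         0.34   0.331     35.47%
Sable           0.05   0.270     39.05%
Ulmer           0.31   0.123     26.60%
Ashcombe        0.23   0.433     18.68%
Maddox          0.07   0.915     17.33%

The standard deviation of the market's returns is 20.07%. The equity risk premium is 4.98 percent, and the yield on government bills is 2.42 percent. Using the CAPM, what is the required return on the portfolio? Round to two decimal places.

β_Norwood = 0.331 × 35.47% / 20.07% = 0.5850
β_Sable = 0.270 × 39.05% / 20.07% = 0.5253
β_Ulmer = 0.123 × 26.60% / 20.07% = 0.1630
β_Ashcombe = 0.433 × 18.68% / 20.07% = 0.4030
β_Maddox = 0.915 × 17.33% / 20.07% = 0.7901
β_P = Σ w_i β_i = 0.34×0.5850 + 0.05×0.5253 + 0.31×0.1630 + 0.23×0.4030 + 0.07×0.7901 = 0.4237
E(R_P) = R_f + β_P × MRP = 2.42% + 0.4237 × 4.98% = 4.53%

4.53%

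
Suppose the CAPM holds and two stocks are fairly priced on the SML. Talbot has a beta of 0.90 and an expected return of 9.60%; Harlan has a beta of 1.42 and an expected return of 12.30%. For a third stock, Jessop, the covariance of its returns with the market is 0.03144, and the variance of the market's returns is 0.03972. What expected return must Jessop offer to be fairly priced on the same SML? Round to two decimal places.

MRP = (12.30% − 9.60%) / (1.42 − 0.90) = 5.1923%
R_f = 9.60% − 0.90 × 5.1923% = 4.9269%
β_Jessop = Cov / Var(R_m) = 0.03144 / 0.03972 = 0.7915
E(R_Jessop) = R_f + β × MRP = 4.9269% + 0.7915 × 5.1923% = 9.04%

9.04%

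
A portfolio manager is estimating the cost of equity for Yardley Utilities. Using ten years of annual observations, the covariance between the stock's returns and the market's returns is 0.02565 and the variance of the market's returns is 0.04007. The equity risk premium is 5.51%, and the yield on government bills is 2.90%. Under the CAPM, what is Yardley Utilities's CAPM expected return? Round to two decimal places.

6.43%

β = Cov(R_i, R_m) / Var(R_m) = 0.02565 / 0.04007 = 0.6401
E(R) = R_f + β × MRP = 2.90% + 0.6401 × 5.51% = 6.43%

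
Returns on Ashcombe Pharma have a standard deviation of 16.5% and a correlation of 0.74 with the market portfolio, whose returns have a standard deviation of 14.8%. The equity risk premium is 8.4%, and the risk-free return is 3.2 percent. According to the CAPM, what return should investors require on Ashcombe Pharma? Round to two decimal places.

10.13%

β = ρ × σ_i / σ_m = 0.74 × 16.5% / 14.8% = 0.8250
E(R) = 3.2% + 0.8250 × 8.4% = 10.13%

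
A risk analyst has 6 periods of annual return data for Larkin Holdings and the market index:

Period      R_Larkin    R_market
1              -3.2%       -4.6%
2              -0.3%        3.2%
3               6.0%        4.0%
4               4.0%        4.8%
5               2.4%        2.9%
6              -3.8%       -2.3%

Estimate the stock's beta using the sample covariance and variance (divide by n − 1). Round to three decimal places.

Mean R_i = (-3.2 − 0.3 + 6.0 + 4.0 + 2.4 − 3.8) / 6 = 0.8500%
Mean R_m = (-4.6 + 3.2 + 4.0 + 4.8 + 2.9 − 2.3) / 6 = 1.3333%
Σ(R_i − R̄_i)(R_m − R̄_m) = 65.8600  ⇒  Cov = 65.8600 / 5 = 13.1720
Σ(R_m − R̄_m)² = 73.4733  ⇒  Var(R_m) = 73.4733 / 5 = 14.6947
β = Cov / Var(R_m) = 13.1720 / 14.6947 = 0.8964

0.896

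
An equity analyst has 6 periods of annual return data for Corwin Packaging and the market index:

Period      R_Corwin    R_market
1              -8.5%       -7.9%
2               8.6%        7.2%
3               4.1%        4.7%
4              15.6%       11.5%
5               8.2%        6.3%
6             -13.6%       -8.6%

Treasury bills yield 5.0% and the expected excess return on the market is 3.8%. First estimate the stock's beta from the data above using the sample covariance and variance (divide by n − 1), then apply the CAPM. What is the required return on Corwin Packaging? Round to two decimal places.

Mean R_i = (-8.5 + 8.6 + 4.1 + 15.6 + 8.2 − 13.6) / 6 = 2.4000%
Mean R_m = (-7.9 + 7.2 + 4.7 + 11.5 + 6.3 − 8.6) / 6 = 2.2000%
Σ(R_i − R̄_i)(R_m − R̄_m) = 464.6800  ⇒  Cov = 464.6800 / 5 = 92.9360
Σ(R_m − R̄_m)² = 353.2000  ⇒  Var(R_m) = 353.2000 / 5 = 70.6400
β = Cov / Var(R_m) = 92.9360 / 70.6400 = 1.3156
E(R) = R_f + β × MRP = 5.0% + 1.3156 × 3.8% = 10.00%

10.00%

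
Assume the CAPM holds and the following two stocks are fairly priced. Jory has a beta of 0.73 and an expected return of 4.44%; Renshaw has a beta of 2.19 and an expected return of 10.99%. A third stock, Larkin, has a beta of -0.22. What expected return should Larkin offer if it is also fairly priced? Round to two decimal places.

0.18%

MRP (SML slope) = (10.99% − 4.44%) / (2.19 − 0.73) = 6.55% / 1.46 = 4.4863%
R_f (intercept) = 4.44% − 0.73 × 4.4863% = 1.1650%
E(R_Larkin) = R_f + β × MRP = 1.1650% + -0.22 × 4.4863% = 0.18%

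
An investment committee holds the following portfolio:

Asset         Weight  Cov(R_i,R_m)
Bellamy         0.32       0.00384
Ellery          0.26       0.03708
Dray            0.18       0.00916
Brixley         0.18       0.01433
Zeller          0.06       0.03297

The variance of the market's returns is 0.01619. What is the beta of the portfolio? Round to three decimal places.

1.055

β_Bellamy = 0.00384 / 0.01619 = 0.2372
β_Ellery = 0.03708 / 0.01619 = 2.2903
β_Dray = 0.00916 / 0.01619 = 0.5658
β_Brixley = 0.01433 / 0.01619 = 0.8851
β_Zeller = 0.03297 / 0.01619 = 2.0364
β_P = Σ w_i β_i = 0.32×0.2372 + 0.26×2.2903 + 0.18×0.5658 + 0.18×0.8851 + 0.06×2.0364 = 1.0547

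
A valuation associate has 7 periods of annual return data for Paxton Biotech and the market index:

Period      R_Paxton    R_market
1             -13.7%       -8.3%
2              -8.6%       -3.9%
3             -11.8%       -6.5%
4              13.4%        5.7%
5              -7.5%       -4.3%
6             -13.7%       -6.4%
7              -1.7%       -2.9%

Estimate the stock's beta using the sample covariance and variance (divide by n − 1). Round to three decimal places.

Mean R_i = (-13.7 − 8.6 − 11.8 + 13.4 − 7.5 − 13.7 − 1.7) / 7 = -6.2286%
Mean R_m = (-8.3 − 3.9 − 6.5 + 5.7 − 4.3 − 6.4 − 2.9) / 7 = -3.8000%
Σ(R_i − R̄_i)(R_m − R̄_m) = 259.5100  ⇒  Cov = 259.5100 / 6 = 43.2517
Σ(R_m − R̄_m)² = 125.6200  ⇒  Var(R_m) = 125.6200 / 6 = 20.9367
β = Cov / Var(R_m) = 43.2517 / 20.9367 = 2.0658

2.066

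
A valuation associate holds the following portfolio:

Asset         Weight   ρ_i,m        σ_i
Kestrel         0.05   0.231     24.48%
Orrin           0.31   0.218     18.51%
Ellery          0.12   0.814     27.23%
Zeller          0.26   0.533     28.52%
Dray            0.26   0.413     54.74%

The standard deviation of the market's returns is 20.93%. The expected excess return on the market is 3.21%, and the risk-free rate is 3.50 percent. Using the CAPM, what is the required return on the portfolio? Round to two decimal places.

β_Kestrel = 0.231 × 24.48% / 20.93% = 0.2702
β_Orrin = 0.218 × 18.51% / 20.93% = 0.1928
β_Ellery = 0.814 × 27.23% / 20.93% = 1.0590
β_Zeller = 0.533 × 28.52% / 20.93% = 0.7263
β_Dray = 0.413 × 54.74% / 20.93% = 1.0802
β_P = Σ w_i β_i = 0.05×0.2702 + 0.31×0.1928 + 0.12×1.0590 + 0.26×0.7263 + 0.26×1.0802 = 0.6700
E(R_P) = R_f + β_P × MRP = 3.50% + 0.6700 × 3.21% = 5.65%

5.65%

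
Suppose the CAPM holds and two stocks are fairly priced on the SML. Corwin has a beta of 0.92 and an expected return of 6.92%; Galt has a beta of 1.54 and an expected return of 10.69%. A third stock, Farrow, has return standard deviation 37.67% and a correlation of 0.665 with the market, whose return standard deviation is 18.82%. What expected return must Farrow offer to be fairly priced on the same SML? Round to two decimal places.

MRP = (10.69% − 6.92%) / (1.54 − 0.92) = 6.0806%
R_f = 6.92% − 0.92 × 6.0806% = 1.3258%
β_Farrow = ρ·σ_i/σ_m = 0.665 × 37.67 / 18.82 = 1.3311
E(R_Farrow) = R_f + β × MRP = 1.3258% + 1.3311 × 6.0806% = 9.42%

9.42%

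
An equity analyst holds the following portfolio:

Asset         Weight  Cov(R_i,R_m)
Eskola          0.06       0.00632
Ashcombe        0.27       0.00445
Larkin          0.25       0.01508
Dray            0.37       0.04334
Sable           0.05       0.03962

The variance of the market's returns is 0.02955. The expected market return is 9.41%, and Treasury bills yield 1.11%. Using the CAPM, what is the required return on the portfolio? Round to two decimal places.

7.67%

β_Eskola = 0.00632 / 0.02955 = 0.2139
β_Ashcombe = 0.00445 / 0.02955 = 0.1506
β_Larkin = 0.01508 / 0.02955 = 0.5103
β_Dray = 0.04334 / 0.02955 = 1.4667
β_Sable = 0.03962 / 0.02955 = 1.3408
β_P = Σ w_i β_i = 0.06×0.2139 + 0.27×0.1506 + 0.25×0.5103 + 0.37×1.4667 + 0.05×1.3408 = 0.7908
MRP = 9.41% − 1.11% = 8.30%
E(R_P) = R_f + β_P × MRP = 1.11% + 0.7908 × 8.30% = 7.67%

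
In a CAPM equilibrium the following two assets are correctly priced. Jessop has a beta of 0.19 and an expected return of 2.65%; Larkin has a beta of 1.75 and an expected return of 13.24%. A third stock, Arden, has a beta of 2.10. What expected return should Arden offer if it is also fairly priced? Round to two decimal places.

MRP (SML slope) = (13.24% − 2.65%) / (1.75 − 0.19) = 10.59% / 1.56 = 6.7885%
R_f (intercept) = 2.65% − 0.19 × 6.7885% = 1.3602%
E(R_Arden) = R_f + β × MRP = 1.3602% + 2.10 × 6.7885% = 15.62%

15.62%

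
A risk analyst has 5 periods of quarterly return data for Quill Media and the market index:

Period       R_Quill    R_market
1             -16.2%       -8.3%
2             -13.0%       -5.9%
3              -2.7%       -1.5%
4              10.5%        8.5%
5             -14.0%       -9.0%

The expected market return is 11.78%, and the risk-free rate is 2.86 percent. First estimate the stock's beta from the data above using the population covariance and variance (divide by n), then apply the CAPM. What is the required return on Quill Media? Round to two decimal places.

16.49%

Mean R_i = (-16.2 − 13.0 − 2.7 + 10.5 − 14.0) / 5 = -7.0800%
Mean R_m = (-8.3 − 5.9 − 1.5 + 8.5 − 9.0) / 5 = -3.2400%
Σ(R_i − R̄_i)(R_m − R̄_m) = 315.7640  ⇒  Cov = 315.7640 / 5 = 63.1528
Σ(R_m − R̄_m)² = 206.7120  ⇒  Var(R_m) = 206.7120 / 5 = 41.3424
β = Cov / Var(R_m) = 63.1528 / 41.3424 = 1.5276
MRP = 11.78% − 2.86% = 8.92%
E(R) = R_f + β × MRP = 2.86% + 1.5276 × 8.92% = 16.49%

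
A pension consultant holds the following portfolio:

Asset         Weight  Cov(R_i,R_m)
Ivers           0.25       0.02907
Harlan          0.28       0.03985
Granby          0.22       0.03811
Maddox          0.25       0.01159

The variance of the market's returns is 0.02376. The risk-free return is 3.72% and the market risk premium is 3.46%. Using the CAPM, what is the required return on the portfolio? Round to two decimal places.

8.05%

β_Ivers = 0.02907 / 0.02376 = 1.2235
β_Harlan = 0.03985 / 0.02376 = 1.6772
β_Granby = 0.03811 / 0.02376 = 1.6040
β_Maddox = 0.01159 / 0.02376 = 0.4878
β_P = Σ w_i β_i = 0.25×1.2235 + 0.28×1.6772 + 0.22×1.6040 + 0.25×0.4878 = 1.2503
E(R_P) = R_f + β_P × MRP = 3.72% + 1.2503 × 3.46% = 8.05%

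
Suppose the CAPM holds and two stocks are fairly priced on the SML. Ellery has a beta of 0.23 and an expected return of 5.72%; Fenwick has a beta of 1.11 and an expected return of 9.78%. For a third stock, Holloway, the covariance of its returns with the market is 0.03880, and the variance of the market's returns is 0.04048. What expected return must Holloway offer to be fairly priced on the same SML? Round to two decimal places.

MRP = (9.78% − 5.72%) / (1.11 − 0.23) = 4.6136%
R_f = 5.72% − 0.23 × 4.6136% = 4.6589%
β_Holloway = Cov / Var(R_m) = 0.03880 / 0.04048 = 0.9585
E(R_Holloway) = R_f + β × MRP = 4.6589% + 0.9585 × 4.6136% = 9.08%

9.08%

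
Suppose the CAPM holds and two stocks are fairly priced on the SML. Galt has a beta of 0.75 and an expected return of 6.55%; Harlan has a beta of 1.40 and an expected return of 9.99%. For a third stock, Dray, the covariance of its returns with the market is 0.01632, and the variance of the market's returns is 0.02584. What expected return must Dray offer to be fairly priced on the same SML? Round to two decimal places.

5.92%

MRP = (9.99% − 6.55%) / (1.40 − 0.75) = 5.2923%
R_f = 6.55% − 0.75 × 5.2923% = 2.5808%
β_Dray = Cov / Var(R_m) = 0.01632 / 0.02584 = 0.6316
E(R_Dray) = R_f + β × MRP = 2.5808% + 0.6316 × 5.2923% = 5.92%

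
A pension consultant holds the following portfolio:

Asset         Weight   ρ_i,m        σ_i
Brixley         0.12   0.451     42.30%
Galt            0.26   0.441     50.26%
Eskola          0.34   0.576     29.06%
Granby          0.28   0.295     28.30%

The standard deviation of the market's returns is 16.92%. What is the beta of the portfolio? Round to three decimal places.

0.950

β_Brixley = 0.451 × 42.30% / 16.92% = 1.1275
β_Galt = 0.441 × 50.26% / 16.92% = 1.3100
β_Eskola = 0.576 × 29.06% / 16.92% = 0.9893
β_Granby = 0.295 × 28.30% / 16.92% = 0.4934
β_P = Σ w_i β_i = 0.12×1.1275 + 0.26×1.3100 + 0.34×0.9893 + 0.28×0.4934 = 0.9504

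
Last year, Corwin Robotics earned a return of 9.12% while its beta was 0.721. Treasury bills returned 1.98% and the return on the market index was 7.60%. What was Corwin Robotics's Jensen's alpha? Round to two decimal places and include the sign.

+3.09%

Market excess return = 7.60% − 1.98% = 5.62%
CAPM benchmark = R_f + β(R_m − R_f) = 1.98% + 0.721 × 5.62% = 6.03202%
α = actual − benchmark = 9.12% − 6.03202% = +3.09%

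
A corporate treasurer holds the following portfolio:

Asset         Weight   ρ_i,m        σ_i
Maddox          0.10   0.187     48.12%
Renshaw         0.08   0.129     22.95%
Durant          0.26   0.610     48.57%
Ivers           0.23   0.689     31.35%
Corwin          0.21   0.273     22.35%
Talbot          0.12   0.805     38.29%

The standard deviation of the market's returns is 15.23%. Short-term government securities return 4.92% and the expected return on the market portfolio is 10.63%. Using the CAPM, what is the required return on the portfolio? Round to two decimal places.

β_Maddox = 0.187 × 48.12% / 15.23% = 0.5908
β_Renshaw = 0.129 × 22.95% / 15.23% = 0.1944
β_Durant = 0.610 × 48.57% / 15.23% = 1.9454
β_Ivers = 0.689 × 31.35% / 15.23% = 1.4183
β_Corwin = 0.273 × 22.35% / 15.23% = 0.4006
β_Talbot = 0.805 × 38.29% / 15.23% = 2.0239
β_P = Σ w_i β_i = 0.10×0.5908 + 0.08×0.1944 + 0.26×1.9454 + 0.23×1.4183 + 0.21×0.4006 + 0.12×2.0239 = 1.2336
MRP = 10.63% − 4.92% = 5.71%
E(R_P) = R_f + β_P × MRP = 4.92% + 1.2336 × 5.71% = 11.96%

11.96%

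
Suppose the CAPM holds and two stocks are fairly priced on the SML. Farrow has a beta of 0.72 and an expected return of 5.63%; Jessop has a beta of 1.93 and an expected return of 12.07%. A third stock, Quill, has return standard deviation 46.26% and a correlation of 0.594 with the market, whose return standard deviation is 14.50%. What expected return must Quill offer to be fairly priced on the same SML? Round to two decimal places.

MRP = (12.07% − 5.63%) / (1.93 − 0.72) = 5.3223%
R_f = 5.63% − 0.72 × 5.3223% = 1.7979%
β_Quill = ρ·σ_i/σ_m = 0.594 × 46.26 / 14.50 = 1.8951
E(R_Quill) = R_f + β × MRP = 1.7979% + 1.8951 × 5.3223% = 11.88%

11.88%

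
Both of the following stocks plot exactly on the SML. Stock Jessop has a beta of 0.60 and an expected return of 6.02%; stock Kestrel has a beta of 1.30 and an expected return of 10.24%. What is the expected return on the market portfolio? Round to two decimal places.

8.43%

Both satisfy E(R) = R_f + β·MRP, so the slope of the SML is
MRP = (10.24% − 6.02%) / (1.30 − 0.60) = 4.22% / 0.70 = 6.0286%
R_f = E(R_Jessop) − β_Jessop·MRP = 6.02% − 0.60 × 6.0286% = 2.4028%
E(R_m) = R_f + MRP = 2.4028% + 6.0286% = 8.43%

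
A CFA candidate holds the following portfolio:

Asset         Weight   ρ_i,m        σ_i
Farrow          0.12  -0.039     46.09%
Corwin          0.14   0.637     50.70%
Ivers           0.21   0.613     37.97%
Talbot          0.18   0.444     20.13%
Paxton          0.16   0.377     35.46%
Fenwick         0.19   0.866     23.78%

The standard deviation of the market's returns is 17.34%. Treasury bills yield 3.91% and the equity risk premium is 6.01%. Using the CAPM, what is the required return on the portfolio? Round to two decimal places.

9.75%

β_Farrow = -0.039 × 46.09% / 17.34% = -0.1037
β_Corwin = 0.637 × 50.70% / 17.34% = 1.8625
β_Ivers = 0.613 × 37.97% / 17.34% = 1.3423
β_Talbot = 0.444 × 20.13% / 17.34% = 0.5154
β_Paxton = 0.377 × 35.46% / 17.34% = 0.7710
β_Fenwick = 0.866 × 23.78% / 17.34% = 1.1876
β_P = Σ w_i β_i = 0.12×-0.1037 + 0.14×1.8625 + 0.21×1.3423 + 0.18×0.5154 + 0.16×0.7710 + 0.19×1.1876 = 0.9720
E(R_P) = R_f + β_P × MRP = 3.91% + 0.9720 × 6.01% = 9.75%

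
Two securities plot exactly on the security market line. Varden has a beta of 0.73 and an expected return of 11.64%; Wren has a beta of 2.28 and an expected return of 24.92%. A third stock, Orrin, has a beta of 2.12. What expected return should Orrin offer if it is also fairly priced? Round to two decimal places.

23.55%

MRP (SML slope) = (24.92% − 11.64%) / (2.28 − 0.73) = 13.28% / 1.55 = 8.5677%
R_f (intercept) = 11.64% − 0.73 × 8.5677% = 5.3856%
E(R_Orrin) = R_f + β × MRP = 5.3856% + 2.12 × 8.5677% = 23.55%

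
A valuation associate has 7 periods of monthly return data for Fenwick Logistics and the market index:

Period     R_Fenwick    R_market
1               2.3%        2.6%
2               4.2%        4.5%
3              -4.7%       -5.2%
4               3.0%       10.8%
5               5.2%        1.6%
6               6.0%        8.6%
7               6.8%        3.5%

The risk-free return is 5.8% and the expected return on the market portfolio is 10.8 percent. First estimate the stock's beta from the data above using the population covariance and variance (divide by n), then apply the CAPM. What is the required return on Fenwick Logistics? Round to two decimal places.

Mean R_i = (2.3 + 4.2 − 4.7 + 3.0 + 5.2 + 6.0 + 6.8) / 7 = 3.2571%
Mean R_m = (2.6 + 4.5 − 5.2 + 10.8 + 1.6 + 8.6 + 3.5) / 7 = 3.7714%
Σ(R_i − R̄_i)(R_m − R̄_m) = 79.4514  ⇒  Cov = 79.4514 / 7 = 11.3502
Σ(R_m − R̄_m)² = 159.8943  ⇒  Var(R_m) = 159.8943 / 7 = 22.8420
β = Cov / Var(R_m) = 11.3502 / 22.8420 = 0.4969
MRP = 10.8% − 5.8% = 5.00%
E(R) = R_f + β × MRP = 5.8% + 0.4969 × 5.0% = 8.28%

8.28%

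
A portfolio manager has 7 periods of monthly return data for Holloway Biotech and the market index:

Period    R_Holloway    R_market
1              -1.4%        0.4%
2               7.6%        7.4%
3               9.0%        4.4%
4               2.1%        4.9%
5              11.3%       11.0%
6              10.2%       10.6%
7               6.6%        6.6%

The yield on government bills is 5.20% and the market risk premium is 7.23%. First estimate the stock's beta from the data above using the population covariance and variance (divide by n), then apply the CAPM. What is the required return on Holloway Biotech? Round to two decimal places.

Mean R_i = (-1.4 + 7.6 + 9.0 + 2.1 + 11.3 + 10.2 + 6.6) / 7 = 6.4857%
Mean R_m = (0.4 + 7.4 + 4.4 + 4.9 + 11.0 + 10.6 + 6.6) / 7 = 6.4714%
Σ(R_i − R̄_i)(R_m − R̄_m) = 87.7471  ⇒  Cov = 87.7471 / 7 = 12.5353
Σ(R_m − R̄_m)² = 82.0543  ⇒  Var(R_m) = 82.0543 / 7 = 11.7220
β = Cov / Var(R_m) = 12.5353 / 11.7220 = 1.0694
E(R) = R_f + β × MRP = 5.20% + 1.0694 × 7.23% = 12.93%

12.93%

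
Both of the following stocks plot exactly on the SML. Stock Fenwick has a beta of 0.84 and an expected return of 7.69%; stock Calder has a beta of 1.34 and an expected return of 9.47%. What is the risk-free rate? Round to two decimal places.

4.70%

Both satisfy E(R) = R_f + β·MRP, so the slope of the SML is
MRP = (9.47% − 7.69%) / (1.34 − 0.84) = 1.78% / 0.50 = 3.5600%
R_f = E(R_Fenwick) − β_Fenwick·MRP = 7.69% − 0.84 × 3.5600% = 4.6996%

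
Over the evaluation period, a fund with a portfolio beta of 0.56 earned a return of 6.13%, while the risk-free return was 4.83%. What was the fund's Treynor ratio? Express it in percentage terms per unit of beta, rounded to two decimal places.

Treynor = (R_P − R_f) / β_P = (6.13% − 4.83%) / 0.5600 = 1.30% / 0.5600 = 2.32%

2.32%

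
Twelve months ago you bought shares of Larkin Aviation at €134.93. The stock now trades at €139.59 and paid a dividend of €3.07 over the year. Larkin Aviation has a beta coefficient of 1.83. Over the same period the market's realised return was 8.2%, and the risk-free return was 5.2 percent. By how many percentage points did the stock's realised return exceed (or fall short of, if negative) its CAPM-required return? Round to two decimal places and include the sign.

-4.96%

Realised HPR = (P1 + D1 − P0) / P0 = (139.59 + 3.07 − 134.93) / 134.93 = 7.73 / 134.93 = 5.7289%
MRP = 8.2% − 5.2% = 3.00%
CAPM required = R_f + β·MRP = 5.2% + 1.83 × 3.0% = 10.6900%
α = realised − required = 5.7289% − 10.6900% = -4.96%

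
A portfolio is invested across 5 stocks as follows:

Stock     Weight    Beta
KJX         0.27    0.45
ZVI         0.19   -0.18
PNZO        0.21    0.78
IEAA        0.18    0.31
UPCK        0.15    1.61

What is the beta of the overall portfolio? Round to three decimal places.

β_P = Σ w_i β_i = 0.27×0.45 + 0.19×-0.18 + 0.21×0.78 + 0.18×0.31 + 0.15×1.61 = 0.5484

0.548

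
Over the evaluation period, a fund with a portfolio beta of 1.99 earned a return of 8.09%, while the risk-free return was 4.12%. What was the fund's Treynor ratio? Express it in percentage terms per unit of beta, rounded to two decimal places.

1.99%

Treynor = (R_P − R_f) / β_P = (8.09% − 4.12%) / 1.9900 = 3.97% / 1.9900 = 1.99%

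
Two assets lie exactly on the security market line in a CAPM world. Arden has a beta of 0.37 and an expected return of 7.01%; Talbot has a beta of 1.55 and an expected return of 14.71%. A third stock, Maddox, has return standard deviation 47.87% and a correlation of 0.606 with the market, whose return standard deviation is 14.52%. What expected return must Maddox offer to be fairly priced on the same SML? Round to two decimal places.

MRP = (14.71% − 7.01%) / (1.55 − 0.37) = 6.5254%
R_f = 7.01% − 0.37 × 6.5254% = 4.5956%
β_Maddox = ρ·σ_i/σ_m = 0.606 × 47.87 / 14.52 = 1.9979
E(R_Maddox) = R_f + β × MRP = 4.5956% + 1.9979 × 6.5254% = 17.63%

17.63%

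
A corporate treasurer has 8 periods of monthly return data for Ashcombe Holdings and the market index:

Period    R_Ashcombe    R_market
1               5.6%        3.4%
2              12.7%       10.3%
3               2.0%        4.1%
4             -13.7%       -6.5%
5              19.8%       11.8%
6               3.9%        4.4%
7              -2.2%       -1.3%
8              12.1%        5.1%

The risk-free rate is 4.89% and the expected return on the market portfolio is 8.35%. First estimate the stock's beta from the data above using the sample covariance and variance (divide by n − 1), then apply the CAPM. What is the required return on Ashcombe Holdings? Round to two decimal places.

10.72%

Mean R_i = (5.6 + 12.7 + 2.0 − 13.7 + 19.8 + 3.9 − 2.2 + 12.1) / 8 = 5.0250%
Mean R_m = (3.4 + 10.3 + 4.1 − 6.5 + 11.8 + 4.4 − 1.3 + 5.1) / 8 = 3.9125%
Σ(R_i − R̄_i)(R_m − R̄_m) = 405.1875  ⇒  Cov = 405.1875 / 7 = 57.8839
Σ(R_m − R̄_m)² = 240.5488  ⇒  Var(R_m) = 240.5488 / 7 = 34.3641
β = Cov / Var(R_m) = 57.8839 / 34.3641 = 1.6844
MRP = 8.35% − 4.89% = 3.46%
E(R) = R_f + β × MRP = 4.89% + 1.6844 × 3.46% = 10.72%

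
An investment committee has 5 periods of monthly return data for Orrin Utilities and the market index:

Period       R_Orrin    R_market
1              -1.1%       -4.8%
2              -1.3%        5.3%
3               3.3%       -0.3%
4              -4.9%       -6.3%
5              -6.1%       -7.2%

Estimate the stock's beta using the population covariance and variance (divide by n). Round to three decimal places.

Mean R_i = (-1.1 − 1.3 + 3.3 − 4.9 − 6.1) / 5 = -2.0200%
Mean R_m = (-4.8 + 5.3 − 0.3 − 6.3 − 7.2) / 5 = -2.6600%
Σ(R_i − R̄_i)(R_m − R̄_m) = 45.3240  ⇒  Cov = 45.3240 / 5 = 9.0648
Σ(R_m − R̄_m)² = 107.3720  ⇒  Var(R_m) = 107.3720 / 5 = 21.4744
β = Cov / Var(R_m) = 9.0648 / 21.4744 = 0.4221

0.422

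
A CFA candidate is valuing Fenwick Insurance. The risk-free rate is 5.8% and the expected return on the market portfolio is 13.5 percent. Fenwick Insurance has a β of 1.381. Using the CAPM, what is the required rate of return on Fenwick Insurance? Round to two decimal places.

Market risk premium = E(R_m) − R_f = 13.5% − 5.8% = 7.70%
E(R) = R_f + β × MRP = 5.8% + 1.381 × 7.7% = 16.43%

16.43%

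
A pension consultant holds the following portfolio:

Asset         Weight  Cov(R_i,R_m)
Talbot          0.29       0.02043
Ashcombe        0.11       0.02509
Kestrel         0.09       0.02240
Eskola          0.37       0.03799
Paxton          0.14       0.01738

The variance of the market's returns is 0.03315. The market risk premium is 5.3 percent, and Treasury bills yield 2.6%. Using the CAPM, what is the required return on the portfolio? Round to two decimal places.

6.95%

β_Talbot = 0.02043 / 0.03315 = 0.6163
β_Ashcombe = 0.02509 / 0.03315 = 0.7569
β_Kestrel = 0.02240 / 0.03315 = 0.6757
β_Eskola = 0.03799 / 0.03315 = 1.1460
β_Paxton = 0.01738 / 0.03315 = 0.5243
β_P = Σ w_i β_i = 0.29×0.6163 + 0.11×0.7569 + 0.09×0.6757 + 0.37×1.1460 + 0.14×0.5243 = 0.8202
E(R_P) = R_f + β_P × MRP = 2.6% + 0.8202 × 5.3% = 6.95%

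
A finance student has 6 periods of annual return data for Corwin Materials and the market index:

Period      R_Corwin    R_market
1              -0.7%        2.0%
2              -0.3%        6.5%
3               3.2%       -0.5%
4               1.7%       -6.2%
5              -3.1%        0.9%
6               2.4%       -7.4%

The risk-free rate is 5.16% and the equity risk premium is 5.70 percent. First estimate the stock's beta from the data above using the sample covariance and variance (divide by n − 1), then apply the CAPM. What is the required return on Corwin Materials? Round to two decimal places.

Mean R_i = (-0.7 − 0.3 + 3.2 + 1.7 − 3.1 + 2.4) / 6 = 0.5333%
Mean R_m = (2.0 + 6.5 − 0.5 − 6.2 + 0.9 − 7.4) / 6 = -0.7833%
Σ(R_i − R̄_i)(R_m − R̄_m) = -33.5333  ⇒  Cov = -33.5333 / 5 = -6.7067
Σ(R_m − R̄_m)² = 136.8283  ⇒  Var(R_m) = 136.8283 / 5 = 27.3657
β = Cov / Var(R_m) = -6.7067 / 27.3657 = -0.2451
E(R) = R_f + β × MRP = 5.16% + -0.2451 × 5.70% = 3.76%

3.76%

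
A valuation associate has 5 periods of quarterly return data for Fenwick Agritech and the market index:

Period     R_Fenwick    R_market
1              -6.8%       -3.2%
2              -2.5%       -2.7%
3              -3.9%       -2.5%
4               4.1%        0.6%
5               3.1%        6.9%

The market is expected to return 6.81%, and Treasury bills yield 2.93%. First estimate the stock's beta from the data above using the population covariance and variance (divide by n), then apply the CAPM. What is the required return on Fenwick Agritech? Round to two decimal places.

6.24%

Mean R_i = (-6.8 − 2.5 − 3.9 + 4.1 + 3.1) / 5 = -1.2000%
Mean R_m = (-3.2 − 2.7 − 2.5 + 0.6 + 6.9) / 5 = -0.1800%
Σ(R_i − R̄_i)(R_m − R̄_m) = 61.0300  ⇒  Cov = 61.0300 / 5 = 12.2060
Σ(R_m − R̄_m)² = 71.5880  ⇒  Var(R_m) = 71.5880 / 5 = 14.3176
β = Cov / Var(R_m) = 12.2060 / 14.3176 = 0.8525
MRP = 6.81% − 2.93% = 3.88%
E(R) = R_f + β × MRP = 2.93% + 0.8525 × 3.88% = 6.24%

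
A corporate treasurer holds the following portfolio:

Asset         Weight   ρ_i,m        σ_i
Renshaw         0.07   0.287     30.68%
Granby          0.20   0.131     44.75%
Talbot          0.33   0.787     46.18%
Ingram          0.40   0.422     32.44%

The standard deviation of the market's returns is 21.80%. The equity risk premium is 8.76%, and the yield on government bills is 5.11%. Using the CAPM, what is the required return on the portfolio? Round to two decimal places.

β_Renshaw = 0.287 × 30.68% / 21.80% = 0.4039
β_Granby = 0.131 × 44.75% / 21.80% = 0.2689
β_Talbot = 0.787 × 46.18% / 21.80% = 1.6671
β_Ingram = 0.422 × 32.44% / 21.80% = 0.6280
β_P = Σ w_i β_i = 0.07×0.4039 + 0.20×0.2689 + 0.33×1.6671 + 0.40×0.6280 = 0.8834
E(R_P) = R_f + β_P × MRP = 5.11% + 0.8834 × 8.76% = 12.85%

12.85%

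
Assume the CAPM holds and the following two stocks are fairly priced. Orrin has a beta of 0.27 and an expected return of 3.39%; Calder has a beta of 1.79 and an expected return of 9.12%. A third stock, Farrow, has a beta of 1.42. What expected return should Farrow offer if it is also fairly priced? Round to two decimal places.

MRP (SML slope) = (9.12% − 3.39%) / (1.79 − 0.27) = 5.73% / 1.52 = 3.7697%
R_f (intercept) = 3.39% − 0.27 × 3.7697% = 2.3722%
E(R_Farrow) = R_f + β × MRP = 2.3722% + 1.42 × 3.7697% = 7.73%

7.73%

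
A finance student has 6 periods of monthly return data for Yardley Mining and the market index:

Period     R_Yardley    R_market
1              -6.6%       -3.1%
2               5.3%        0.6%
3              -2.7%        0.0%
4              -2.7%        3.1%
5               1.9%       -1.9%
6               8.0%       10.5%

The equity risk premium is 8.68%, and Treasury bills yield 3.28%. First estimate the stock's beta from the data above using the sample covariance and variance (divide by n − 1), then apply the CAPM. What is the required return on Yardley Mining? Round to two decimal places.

9.88%

Mean R_i = (-6.6 + 5.3 − 2.7 − 2.7 + 1.9 + 8.0) / 6 = 0.5333%
Mean R_m = (-3.1 + 0.6 + 0.0 + 3.1 − 1.9 + 10.5) / 6 = 1.5333%
Σ(R_i − R̄_i)(R_m − R̄_m) = 90.7533  ⇒  Cov = 90.7533 / 5 = 18.1507
Σ(R_m − R̄_m)² = 119.3333  ⇒  Var(R_m) = 119.3333 / 5 = 23.8667
β = Cov / Var(R_m) = 18.1507 / 23.8667 = 0.7605
E(R) = R_f + β × MRP = 3.28% + 0.7605 × 8.68% = 9.88%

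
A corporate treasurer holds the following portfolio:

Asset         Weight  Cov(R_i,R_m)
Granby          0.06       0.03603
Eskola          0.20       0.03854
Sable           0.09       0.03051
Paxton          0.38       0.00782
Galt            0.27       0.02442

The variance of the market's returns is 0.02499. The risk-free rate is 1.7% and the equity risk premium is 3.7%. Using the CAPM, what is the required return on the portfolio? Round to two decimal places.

β_Granby = 0.03603 / 0.02499 = 1.4418
β_Eskola = 0.03854 / 0.02499 = 1.5422
β_Sable = 0.03051 / 0.02499 = 1.2209
β_Paxton = 0.00782 / 0.02499 = 0.3129
β_Galt = 0.02442 / 0.02499 = 0.9772
β_P = Σ w_i β_i = 0.06×1.4418 + 0.20×1.5422 + 0.09×1.2209 + 0.38×0.3129 + 0.27×0.9772 = 0.8876
E(R_P) = R_f + β_P × MRP = 1.7% + 0.8876 × 3.7% = 4.98%

4.98%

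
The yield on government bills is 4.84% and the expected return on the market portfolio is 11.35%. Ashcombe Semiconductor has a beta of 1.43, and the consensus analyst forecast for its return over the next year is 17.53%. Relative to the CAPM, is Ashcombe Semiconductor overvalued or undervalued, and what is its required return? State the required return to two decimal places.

MRP = 11.35% − 4.84% = 6.51%
Required return = R_f + β·MRP = 4.84% + 1.43 × 6.51% = 14.15%
Forecast 17.53% > required 14.15% → the stock plots above the SML → undervalued.

Undervalued; required return 14.15%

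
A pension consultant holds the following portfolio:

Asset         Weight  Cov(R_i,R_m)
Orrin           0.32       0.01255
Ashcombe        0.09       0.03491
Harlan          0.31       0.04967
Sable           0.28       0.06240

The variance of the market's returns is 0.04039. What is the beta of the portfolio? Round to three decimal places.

β_Orrin = 0.01255 / 0.04039 = 0.3107
β_Ashcombe = 0.03491 / 0.04039 = 0.8643
β_Harlan = 0.04967 / 0.04039 = 1.2298
β_Sable = 0.06240 / 0.04039 = 1.5449
β_P = Σ w_i β_i = 0.32×0.3107 + 0.09×0.8643 + 0.31×1.2298 + 0.28×1.5449 = 0.9910

0.991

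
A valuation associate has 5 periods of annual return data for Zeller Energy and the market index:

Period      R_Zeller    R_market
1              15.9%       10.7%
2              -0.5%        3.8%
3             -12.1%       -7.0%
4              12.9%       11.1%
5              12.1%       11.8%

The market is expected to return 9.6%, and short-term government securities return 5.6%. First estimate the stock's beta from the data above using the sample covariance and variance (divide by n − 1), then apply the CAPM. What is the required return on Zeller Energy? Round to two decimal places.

11.34%

Mean R_i = (15.9 − 0.5 − 12.1 + 12.9 + 12.1) / 5 = 5.6600%
Mean R_m = (10.7 + 3.8 − 7.0 + 11.1 + 11.8) / 5 = 6.0800%
Σ(R_i − R̄_i)(R_m − R̄_m) = 366.8360  ⇒  Cov = 366.8360 / 4 = 91.7090
Σ(R_m − R̄_m)² = 255.5480  ⇒  Var(R_m) = 255.5480 / 4 = 63.8870
β = Cov / Var(R_m) = 91.7090 / 63.8870 = 1.4355
MRP = 9.6% − 5.6% = 4.00%
E(R) = R_f + β × MRP = 5.6% + 1.4355 × 4.0% = 11.34%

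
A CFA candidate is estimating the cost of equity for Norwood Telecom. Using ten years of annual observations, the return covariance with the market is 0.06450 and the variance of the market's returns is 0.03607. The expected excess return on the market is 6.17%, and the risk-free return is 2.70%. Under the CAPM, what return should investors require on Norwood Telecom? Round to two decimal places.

13.73%

β = Cov(R_i, R_m) / Var(R_m) = 0.06450 / 0.03607 = 1.7882
E(R) = R_f + β × MRP = 2.70% + 1.7882 × 6.17% = 13.73%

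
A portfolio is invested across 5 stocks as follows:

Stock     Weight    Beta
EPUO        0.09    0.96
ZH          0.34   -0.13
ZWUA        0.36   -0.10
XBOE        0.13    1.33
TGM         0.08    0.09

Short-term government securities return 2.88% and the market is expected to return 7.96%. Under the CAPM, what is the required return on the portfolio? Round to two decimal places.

β_P = Σ w_i β_i = 0.09×0.96 + 0.34×-0.13 + 0.36×-0.10 + 0.13×1.33 + 0.08×0.09 = 0.1863
MRP = 7.96% − 2.88% = 5.08%
E(R_P) = R_f + β_P × MRP = 2.88% + 0.1863 × 5.08% = 3.83%

3.83%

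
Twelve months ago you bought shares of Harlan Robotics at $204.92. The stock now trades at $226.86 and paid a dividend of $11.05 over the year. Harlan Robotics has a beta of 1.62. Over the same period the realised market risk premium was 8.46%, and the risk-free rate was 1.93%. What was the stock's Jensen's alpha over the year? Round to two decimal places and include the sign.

+0.46%

Realised HPR = (P1 + D1 − P0) / P0 = (226.86 + 11.05 − 204.92) / 204.92 = 32.99 / 204.92 = 16.0990%
CAPM required = R_f + β·MRP = 1.93% + 1.62 × 8.46% = 15.6352%
α = realised − required = 16.0990% − 15.6352% = +0.46%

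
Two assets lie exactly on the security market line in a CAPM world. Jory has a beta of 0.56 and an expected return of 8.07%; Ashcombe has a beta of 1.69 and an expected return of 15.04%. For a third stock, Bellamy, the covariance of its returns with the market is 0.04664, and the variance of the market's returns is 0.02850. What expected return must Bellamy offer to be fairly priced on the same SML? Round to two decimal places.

MRP = (15.04% − 8.07%) / (1.69 − 0.56) = 6.1681%
R_f = 8.07% − 0.56 × 6.1681% = 4.6159%
β_Bellamy = Cov / Var(R_m) = 0.04664 / 0.02850 = 1.6365
E(R_Bellamy) = R_f + β × MRP = 4.6159% + 1.6365 × 6.1681% = 14.71%

14.71%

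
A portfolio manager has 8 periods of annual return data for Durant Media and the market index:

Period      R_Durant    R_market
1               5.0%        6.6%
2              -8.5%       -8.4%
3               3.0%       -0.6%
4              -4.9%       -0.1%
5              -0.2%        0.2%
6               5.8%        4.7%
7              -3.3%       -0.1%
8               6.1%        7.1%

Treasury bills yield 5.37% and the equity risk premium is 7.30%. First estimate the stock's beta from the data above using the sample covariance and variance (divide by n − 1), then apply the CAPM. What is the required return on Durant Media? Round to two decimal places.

12.44%

Mean R_i = (5.0 − 8.5 + 3.0 − 4.9 − 0.2 + 5.8 − 3.3 + 6.1) / 8 = 0.3750%
Mean R_m = (6.6 − 8.4 − 0.6 − 0.1 + 0.2 + 4.7 − 0.1 + 7.1) / 8 = 1.1750%
Σ(R_i − R̄_i)(R_m − R̄_m) = 170.4250  ⇒  Cov = 170.4250 / 7 = 24.3464
Σ(R_m − R̄_m)² = 175.9950  ⇒  Var(R_m) = 175.9950 / 7 = 25.1421
β = Cov / Var(R_m) = 24.3464 / 25.1421 = 0.9684
E(R) = R_f + β × MRP = 5.37% + 0.9684 × 7.30% = 12.44%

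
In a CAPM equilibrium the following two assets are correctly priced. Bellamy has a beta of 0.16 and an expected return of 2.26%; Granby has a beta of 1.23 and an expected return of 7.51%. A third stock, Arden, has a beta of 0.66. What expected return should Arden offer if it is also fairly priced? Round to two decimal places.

4.71%

MRP (SML slope) = (7.51% − 2.26%) / (1.23 − 0.16) = 5.25% / 1.07 = 4.9065%
R_f (intercept) = 2.26% − 0.16 × 4.9065% = 1.4750%
E(R_Arden) = R_f + β × MRP = 1.4750% + 0.66 × 4.9065% = 4.71%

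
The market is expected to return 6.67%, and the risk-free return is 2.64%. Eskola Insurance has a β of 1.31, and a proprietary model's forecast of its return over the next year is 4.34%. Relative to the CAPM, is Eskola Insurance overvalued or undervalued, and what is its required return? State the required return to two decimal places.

MRP = 6.67% − 2.64% = 4.03%
Required return = R_f + β·MRP = 2.64% + 1.31 × 4.03% = 7.92%
Forecast 4.34% < required 7.92% → the stock plots below the SML → overvalued.

Overvalued; required return 7.92%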